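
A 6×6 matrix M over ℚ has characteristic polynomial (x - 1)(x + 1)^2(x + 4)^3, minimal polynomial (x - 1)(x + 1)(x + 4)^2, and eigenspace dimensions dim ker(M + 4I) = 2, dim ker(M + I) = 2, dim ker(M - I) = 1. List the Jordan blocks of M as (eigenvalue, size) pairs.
λ = -4: algebraic multiplicity 3 (exponent in χ_M), largest block size 2 (exponent in m_M), 2 blocks (geometric multiplicity). These force block sizes [2, 1].
λ = -1: algebraic multiplicity 2 (exponent in χ_M), largest block size 1 (exponent in m_M), 2 blocks (geometric multiplicity). These force block sizes [1, 1].
λ = 1: algebraic multiplicity 1 (exponent in χ_M), largest block size 1 (exponent in m_M), 1 block (geometric multiplicity). This forces block sizes [1].

Jordan blocks: (-4, 2), (-4, 1), (-1, 1), (-1, 1), (1, 1)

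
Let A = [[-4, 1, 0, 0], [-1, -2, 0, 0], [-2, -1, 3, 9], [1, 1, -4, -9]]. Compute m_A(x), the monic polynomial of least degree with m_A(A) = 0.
The characteristic polynomial factors as (x + 3)^4. The minimal polynomial is ∏(x - λ)^{k_λ} where k_λ is the size of the largest Jordan block at λ.

For λ = -3: rank(A + 3I) = 2, and the largest Jordan block has size 2 (the smallest k with rank((A + 3I)^k) = rank((A + 3I)^(k+1))).

So m_A(x) = (x + 3)^2.

m_A(x) = (x + 3)^2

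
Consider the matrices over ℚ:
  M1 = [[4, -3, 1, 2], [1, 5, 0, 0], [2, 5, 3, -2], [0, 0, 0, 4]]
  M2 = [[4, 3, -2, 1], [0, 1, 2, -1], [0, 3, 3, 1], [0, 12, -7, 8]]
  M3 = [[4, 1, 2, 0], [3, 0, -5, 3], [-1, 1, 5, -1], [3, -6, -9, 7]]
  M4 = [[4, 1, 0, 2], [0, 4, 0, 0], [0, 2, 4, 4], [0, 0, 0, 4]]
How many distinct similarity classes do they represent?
Characteristic polynomials: χ_{M1} = (x - 4)^4, χ_{M2} = (x - 4)^4, χ_{M3} = (x - 4)^4, χ_{M4} = (x - 4)^4.

{M1, M2, M3}: invariant factors x - 4, (x - 4)^3.

{M4}: invariant factors x - 4, x - 4, (x - 4)^2.

Matrices are similar if and only if their invariant-factor lists agree; the partition into similarity classes is {M1, M2, M3}, {M4}.

2 classes: {M1, M2, M3}, {M4}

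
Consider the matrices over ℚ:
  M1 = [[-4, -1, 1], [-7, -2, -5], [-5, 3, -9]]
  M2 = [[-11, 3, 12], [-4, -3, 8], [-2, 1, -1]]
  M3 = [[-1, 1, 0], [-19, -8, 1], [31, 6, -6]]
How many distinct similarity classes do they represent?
Characteristic polynomials: χ_{M1} = (x + 5)^3, χ_{M2} = (x + 5)^3, χ_{M3} = (x + 5)^3.

{M1, M3}: invariant factors (x + 5)^3.

{M2}: invariant factors x + 5, (x + 5)^2.

Matrices are similar if and only if their invariant-factor lists agree; the partition into similarity classes is {M1, M3}, {M2}.

2 classes: {M1, M3}, {M2}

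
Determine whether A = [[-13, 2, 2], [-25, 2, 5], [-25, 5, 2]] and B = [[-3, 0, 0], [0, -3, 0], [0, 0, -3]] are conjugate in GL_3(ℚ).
Both have characteristic polynomial (x + 3)^3, but the minimal polynomial of A is (x + 3)^2 while the minimal polynomial of B is x + 3. The minimal polynomial is a similarity invariant, so A and B are not similar.

No.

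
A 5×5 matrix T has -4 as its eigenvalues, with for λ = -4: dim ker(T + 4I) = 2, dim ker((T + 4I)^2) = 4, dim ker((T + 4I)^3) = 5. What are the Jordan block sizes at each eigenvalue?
Jordan blocks: (-4, 3), (-4, 2)

λ = -4: successive nullity increments [2, 2, 1] count blocks of size ≥ k; block sizes are [3, 2].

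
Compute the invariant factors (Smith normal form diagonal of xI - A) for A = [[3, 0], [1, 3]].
(x - 3)^2

The Jordan structure of A has elementary divisors (x - 3)^2. Arranging the block sizes at each eigenvalue in decreasing order and taking row products gives the invariant factors.

Invariant factors (smallest first, each dividing the next): (x - 3)^2.

Check: the last factor (x - 3)^2 is the minimal polynomial, and the product (x - 3)^2 is the characteristic polynomial.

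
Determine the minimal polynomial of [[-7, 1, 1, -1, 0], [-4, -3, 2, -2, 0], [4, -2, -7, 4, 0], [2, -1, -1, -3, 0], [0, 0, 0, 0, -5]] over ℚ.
m_A(x) = (x + 5)^3

The characteristic polynomial factors as (x + 5)^5. The minimal polynomial is ∏(x - λ)^{k_λ} where k_λ is the size of the largest Jordan block at λ.

For λ = -5: rank(A + 5I) = 2, and the largest Jordan block has size 3 (the smallest k with rank((A + 5I)^k) = rank((A + 5I)^(k+1))).

So m_A(x) = (x + 5)^3.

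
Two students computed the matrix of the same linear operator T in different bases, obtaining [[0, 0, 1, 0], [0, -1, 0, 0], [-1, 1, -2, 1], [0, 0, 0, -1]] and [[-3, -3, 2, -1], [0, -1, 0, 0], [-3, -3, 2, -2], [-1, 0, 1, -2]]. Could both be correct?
Two matrices over a field are similar if and only if they have the same invariant factors.

Both A and B have characteristic polynomial (x + 1)^4 and minimal polynomial (x + 1)^3. Computing further, both have invariant factors x + 1, (x + 1)^3. Hence A and B are similar.

Yes.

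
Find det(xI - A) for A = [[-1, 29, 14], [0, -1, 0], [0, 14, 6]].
χ_A(x) = (x - 6)(x + 1)^2

xI - A = [[x + 1, -29, -14], [0, x + 1, 0], [0, -14, x - 6]].

Expanding det(xI - A) along the first row:
det(xI - A) = + (x + 1)·det([[x + 1, 0], [-14, x - 6]]) - (-29)·det([[0, 0], [0, x - 6]]) + (-14)·det([[0, x + 1], [0, -14]]).

Evaluating gives χ_A(x) = x^3 - 4x^2 - 11x - 6 = (x - 6)(x + 1)^2.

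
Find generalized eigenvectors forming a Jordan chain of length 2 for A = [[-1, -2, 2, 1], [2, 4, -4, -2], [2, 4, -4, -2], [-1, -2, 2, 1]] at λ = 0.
v_1 = [[0, 0, 3, -5]]^T, v_2 = [[1, -2, -2, 1]]^T

We seek v_1 ∈ ker(A^2) \ ker(A), then set v_{i+1} = A v_i.

One such chain is v_1 = [[0, 0, 3, -5]]^T, v_2 = [[1, -2, -2, 1]]^T. Check: A v_2 = [[0, 0, 0, 0]]^T = 0.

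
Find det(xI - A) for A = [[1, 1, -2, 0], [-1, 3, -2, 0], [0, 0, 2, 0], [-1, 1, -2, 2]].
χ_A(x) = (x - 2)^4

xI - A = [[x - 1, -1, 2, 0], [1, x - 3, 2, 0], [0, 0, x - 2, 0], [1, -1, 2, x - 2]].

Expanding det(xI - A) along the first row:
det(xI - A) = + (x - 1)·det([[x - 3, 2, 0], [0, x - 2, 0], [-1, 2, x - 2]]) - (-1)·det([[1, 2, 0], [0, x - 2, 0], [1, 2, x - 2]]) + (2)·det([[1, x - 3, 0], [0, 0, 0], [1, -1, x - 2]]) - (0)·det([[1, x - 3, 2], [0, 0, x - 2], [1, -1, 2]]).

Evaluating gives χ_A(x) = x^4 - 8x^3 + 24x^2 - 32x + 16 = (x - 2)^4.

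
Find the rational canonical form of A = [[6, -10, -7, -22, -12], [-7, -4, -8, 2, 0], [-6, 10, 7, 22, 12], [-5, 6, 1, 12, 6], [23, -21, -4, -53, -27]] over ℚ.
The invariant factors of A (the non-unit diagonal entries of the Smith normal form of xI - A over ℚ[x]) are x^2 + 3x - 6, x(x^2 + 3x - 6), each dividing the next. The characteristic polynomial is their product, x(x^2 + 3x - 6)^2.

The rational canonical form is the block-diagonal matrix of companion matrices C(f_i):
R = [[0, 6, 0, 0, 0], [1, -3, 0, 0, 0], [0, 0, 0, 0, 0], [0, 0, 1, 0, 6], [0, 0, 0, 1, -3]].

Note the characteristic polynomial does not split into linear factors over ℚ, so A has no Jordan form over ℚ; the rational canonical form exists over any field.

R = [[0, 6, 0, 0, 0], [1, -3, 0, 0, 0], [0, 0, 0, 0, 0], [0, 0, 1, 0, 6], [0, 0, 0, 1, -3]]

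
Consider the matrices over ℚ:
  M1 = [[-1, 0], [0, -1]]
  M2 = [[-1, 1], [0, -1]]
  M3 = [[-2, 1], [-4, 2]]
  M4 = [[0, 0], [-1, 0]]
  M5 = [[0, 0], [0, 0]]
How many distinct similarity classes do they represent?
4 classes: {M1}, {M2}, {M3, M4}, {M5}

Characteristic polynomials: χ_{M1} = (x + 1)^2, χ_{M2} = (x + 1)^2, χ_{M3} = x^2, χ_{M4} = x^2, χ_{M5} = x^2.

{M1}: invariant factors x + 1, x + 1.

{M2}: invariant factors (x + 1)^2.

{M3, M4}: invariant factors x^2.

{M5}: invariant factors x, x.

Matrices are similar if and only if their invariant-factor lists agree; the partition into similarity classes is {M1}, {M2}, {M3, M4}, {M5}.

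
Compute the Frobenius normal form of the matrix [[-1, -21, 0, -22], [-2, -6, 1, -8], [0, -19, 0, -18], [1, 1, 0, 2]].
The invariant factors of A (the non-unit diagonal entries of the Smith normal form of xI - A over ℚ[x]) are (x + 5)(x^3 - x + 4), each dividing the next. The characteristic polynomial is their product, (x + 5)(x^3 - x + 4).

The rational canonical form is the block-diagonal matrix of companion matrices C(f_i):
R = [[0, 0, 0, -20], [1, 0, 0, 1], [0, 1, 0, 1], [0, 0, 1, -5]].

Note the characteristic polynomial does not split into linear factors over ℚ, so A has no Jordan form over ℚ; the rational canonical form exists over any field.

R = [[0, 0, 0, -20], [1, 0, 0, 1], [0, 1, 0, 1], [0, 0, 1, -5]]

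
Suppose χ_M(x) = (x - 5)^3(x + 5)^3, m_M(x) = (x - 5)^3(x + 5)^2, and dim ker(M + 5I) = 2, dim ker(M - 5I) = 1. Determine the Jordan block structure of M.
λ = -5: algebraic multiplicity 3 (exponent in χ_M), largest block size 2 (exponent in m_M), 2 blocks (geometric multiplicity). These force block sizes [2, 1].
λ = 5: algebraic multiplicity 3 (exponent in χ_M), largest block size 3 (exponent in m_M), 1 block (geometric multiplicity). This forces block sizes [3].

Jordan blocks: (-5, 2), (-5, 1), (5, 3)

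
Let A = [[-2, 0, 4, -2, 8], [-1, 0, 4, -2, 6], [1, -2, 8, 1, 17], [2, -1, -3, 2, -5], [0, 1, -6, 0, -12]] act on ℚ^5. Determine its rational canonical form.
The invariant factors of A (the non-unit diagonal entries of the Smith normal form of xI - A over ℚ[x]) are (x + 1)(x + 3)(x^3 + 2x - 2), each dividing the next. The characteristic polynomial is their product, (x + 1)(x + 3)(x^3 + 2x - 2).

The rational canonical form is the block-diagonal matrix of companion matrices C(f_i):
R = [[0, 0, 0, 0, 6], [1, 0, 0, 0, 2], [0, 1, 0, 0, -6], [0, 0, 1, 0, -5], [0, 0, 0, 1, -4]].

Note the characteristic polynomial does not split into linear factors over ℚ, so A has no Jordan form over ℚ; the rational canonical form exists over any field.

R = [[0, 0, 0, 0, 6], [1, 0, 0, 0, 2], [0, 1, 0, 0, -6], [0, 0, 1, 0, -5], [0, 0, 0, 1, -4]]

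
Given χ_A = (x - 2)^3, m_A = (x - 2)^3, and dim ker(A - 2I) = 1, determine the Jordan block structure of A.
Jordan blocks: (2, 3)

λ = 2: algebraic multiplicity 3 (exponent in χ_A), largest block size 3 (exponent in m_A), 1 block (geometric multiplicity). This forces block sizes [3].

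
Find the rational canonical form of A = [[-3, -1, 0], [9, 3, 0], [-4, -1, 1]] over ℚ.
The invariant factors of A (the non-unit diagonal entries of the Smith normal form of xI - A over ℚ[x]) are x^2(x - 1), each dividing the next. The characteristic polynomial is their product, x^2(x - 1).

The rational canonical form is the block-diagonal matrix of companion matrices C(f_i):
R = [[0, 0, 0], [1, 0, 0], [0, 1, 1]].

R = [[0, 0, 0], [1, 0, 0], [0, 1, 1]]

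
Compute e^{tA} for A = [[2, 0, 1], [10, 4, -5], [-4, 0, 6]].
A has Jordan form J = [[4, 1, 0], [0, 4, 0], [0, 0, 4]] with A = PJP^{-1}, so e^{tA} = P e^{tJ} P^{-1}.

For a Jordan block J_k(λ), e^{tJ_k(λ)} = e^{λt} · (I + tN + t^2 N^2/2! + ... + t^{k-1} N^{k-1}/(k-1)!) where N is the nilpotent superdiagonal part.

Assembling the blocks and conjugating back gives the entries of e^{tA} as shown above.

e^{tA} = [[(1 - 2*t)*e^{4*t}, 0, t*e^{4*t}], [10*t*e^{4*t}, e^{4*t}, -5*t*e^{4*t}], [-4*t*e^{4*t}, 0, (2*t + 1)*e^{4*t}]]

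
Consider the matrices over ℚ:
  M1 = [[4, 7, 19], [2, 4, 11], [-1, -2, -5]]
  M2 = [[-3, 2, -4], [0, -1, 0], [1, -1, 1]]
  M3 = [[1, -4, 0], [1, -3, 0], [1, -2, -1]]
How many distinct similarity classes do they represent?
Characteristic polynomials: χ_{M1} = (x - 1)^3, χ_{M2} = (x + 1)^3, χ_{M3} = (x + 1)^3.

{M1}: invariant factors (x - 1)^3.

{M2, M3}: invariant factors x + 1, (x + 1)^2.

Matrices are similar if and only if their invariant-factor lists agree; the partition into similarity classes is {M1}, {M2, M3}.

2 classes: {M1}, {M2, M3}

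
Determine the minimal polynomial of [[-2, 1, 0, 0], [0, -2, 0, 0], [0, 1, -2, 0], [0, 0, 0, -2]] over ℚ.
The characteristic polynomial factors as (x + 2)^4. The minimal polynomial is ∏(x - λ)^{k_λ} where k_λ is the size of the largest Jordan block at λ.

For λ = -2: rank(A + 2I) = 1, and the largest Jordan block has size 2 (the smallest k with rank((A + 2I)^k) = rank((A + 2I)^(k+1))).

So m_A(x) = (x + 2)^2.

m_A(x) = (x + 2)^2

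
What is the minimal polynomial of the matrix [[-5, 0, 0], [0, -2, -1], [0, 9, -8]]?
m_A(x) = (x + 5)^2

The characteristic polynomial factors as (x + 5)^3. The minimal polynomial is ∏(x - λ)^{k_λ} where k_λ is the size of the largest Jordan block at λ.

For λ = -5: rank(A + 5I) = 1, and the largest Jordan block has size 2 (the smallest k with rank((A + 5I)^k) = rank((A + 5I)^(k+1))).

So m_A(x) = (x + 5)^2.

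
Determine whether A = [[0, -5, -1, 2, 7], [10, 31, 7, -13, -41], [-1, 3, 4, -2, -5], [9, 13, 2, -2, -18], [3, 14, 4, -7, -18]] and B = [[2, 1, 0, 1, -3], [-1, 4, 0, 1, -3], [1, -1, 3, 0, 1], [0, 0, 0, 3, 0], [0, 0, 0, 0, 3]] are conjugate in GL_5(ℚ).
Both have characteristic polynomial (x - 3)^5, but the minimal polynomial of A is (x - 3)^3 while the minimal polynomial of B is (x - 3)^2. The minimal polynomial is a similarity invariant, so A and B are not similar.

No.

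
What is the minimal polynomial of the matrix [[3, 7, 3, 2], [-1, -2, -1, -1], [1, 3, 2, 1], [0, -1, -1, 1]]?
m_A(x) = (x - 1)^2

The characteristic polynomial factors as (x - 1)^4. The minimal polynomial is ∏(x - λ)^{k_λ} where k_λ is the size of the largest Jordan block at λ.

For λ = 1: rank(A - I) = 2, and the largest Jordan block has size 2 (the smallest k with rank((A - I)^k) = rank((A - I)^(k+1))).

So m_A(x) = (x - 1)^2.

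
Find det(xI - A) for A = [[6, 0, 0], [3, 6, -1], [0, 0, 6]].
xI - A = [[x - 6, 0, 0], [-3, x - 6, 1], [0, 0, x - 6]].

Expanding det(xI - A) along the first row:
det(xI - A) = + (x - 6)·det([[x - 6, 1], [0, x - 6]]) - (0)·det([[-3, 1], [0, x - 6]]) + (0)·det([[-3, x - 6], [0, 0]]).

Evaluating gives χ_A(x) = x^3 - 18x^2 + 108x - 216 = (x - 6)^3.

χ_A(x) = (x - 6)^3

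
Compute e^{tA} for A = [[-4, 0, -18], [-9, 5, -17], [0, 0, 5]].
A has Jordan form J = [[-4, 0, 0], [0, 5, 1], [0, 0, 5]] with A = PJP^{-1}, so e^{tA} = P e^{tJ} P^{-1}.

For a Jordan block J_k(λ), e^{tJ_k(λ)} = e^{λt} · (I + tN + t^2 N^2/2! + ... + t^{k-1} N^{k-1}/(k-1)!) where N is the nilpotent superdiagonal part.

Assembling the blocks and conjugating back gives the entries of e^{tA} as shown above.

e^{tA} = [[e^{-4*t}, 0, 2*(1 - e^{9*t})*e^{-4*t}], [(1 - e^{9*t})*e^{-4*t}, e^{5*t}, ((t - 2)*e^{9*t} + 2)*e^{-4*t}], [0, 0, e^{5*t}]]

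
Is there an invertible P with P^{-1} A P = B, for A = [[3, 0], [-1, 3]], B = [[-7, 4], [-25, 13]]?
Yes.

Two matrices over a field are similar if and only if they have the same invariant factors.

Both A and B have characteristic polynomial (x - 3)^2 and minimal polynomial (x - 3)^2. Computing further, both have invariant factors (x - 3)^2. Hence A and B are similar.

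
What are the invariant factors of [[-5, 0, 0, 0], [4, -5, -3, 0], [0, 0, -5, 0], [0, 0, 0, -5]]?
The Jordan structure of A has elementary divisors (x + 5)^2, (x + 5), (x + 5). Arranging the block sizes at each eigenvalue in decreasing order and taking row products gives the invariant factors.

Invariant factors (smallest first, each dividing the next): x + 5, x + 5, (x + 5)^2.

Check: the last factor (x + 5)^2 is the minimal polynomial, and the product (x + 5)^4 is the characteristic polynomial.

x + 5, x + 5, (x + 5)^2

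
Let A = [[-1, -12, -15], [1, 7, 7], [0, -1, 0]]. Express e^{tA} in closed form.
e^{tA} = [[(-3*t^2 - 6*t + 2)*e^{2*t}/2, 3*t*(-3*t - 8)*e^{2*t}/2, 3*t*(-3*t - 10)*e^{2*t}/2], [t*(t + 1)*e^{2*t}, (3*t^2 + 5*t + 1)*e^{2*t}, t*(3*t + 7)*e^{2*t}], [-t^2*e^{2*t}/2, t*(-3*t - 2)*e^{2*t}/2, (-3*t^2 - 4*t + 2)*e^{2*t}/2]]

A has Jordan form J = [[2, 1, 0], [0, 2, 1], [0, 0, 2]] with A = PJP^{-1}, so e^{tA} = P e^{tJ} P^{-1}.

For a Jordan block J_k(λ), e^{tJ_k(λ)} = e^{λt} · (I + tN + t^2 N^2/2! + ... + t^{k-1} N^{k-1}/(k-1)!) where N is the nilpotent superdiagonal part.

Assembling the blocks and conjugating back gives the entries of e^{tA} as shown above.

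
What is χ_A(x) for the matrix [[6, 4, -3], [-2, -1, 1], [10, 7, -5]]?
χ_A(x) = x^3

xI - A = [[x - 6, -4, 3], [2, x + 1, -1], [-10, -7, x + 5]].

Expanding det(xI - A) along the first row:
det(xI - A) = + (x - 6)·det([[x + 1, -1], [-7, x + 5]]) - (-4)·det([[2, -1], [-10, x + 5]]) + (3)·det([[2, x + 1], [-10, -7]]).

Evaluating gives χ_A(x) = x^3.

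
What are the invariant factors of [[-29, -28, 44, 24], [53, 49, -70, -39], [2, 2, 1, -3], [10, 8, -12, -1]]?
(x - 5)^2, (x - 5)^2

The Jordan structure of A has elementary divisors (x - 5)^2, (x - 5)^2. Arranging the block sizes at each eigenvalue in decreasing order and taking row products gives the invariant factors.

Invariant factors (smallest first, each dividing the next): (x - 5)^2, (x - 5)^2.

Check: the last factor (x - 5)^2 is the minimal polynomial, and the product (x - 5)^4 is the characteristic polynomial.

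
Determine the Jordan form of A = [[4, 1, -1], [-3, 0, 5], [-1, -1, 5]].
The characteristic polynomial is det(xI - A) = (x - 3)^3, so the eigenvalues are 3 (algebraic multiplicity 3).

For λ = 3: rank(A - 3I) = 2, rank((A - 3I)^2) = 1, rank((A - 3I)^3) = 0. The eigenspace has dimension 3 - 2 = 1, so there is 1 Jordan block; the rank sequence gives block sizes [3].

Assembling the blocks gives the Jordan form J above.

J = [[3, 1, 0], [0, 3, 1], [0, 0, 3]]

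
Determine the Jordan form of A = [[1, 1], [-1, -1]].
The characteristic polynomial is det(xI - A) = x^2, so the eigenvalues are 0 (algebraic multiplicity 2).

For λ = 0: rank(A) = 1, rank(A^2) = 0. The eigenspace has dimension 2 - 1 = 1, so there is 1 Jordan block; the rank sequence gives block sizes [2].

Assembling the blocks gives the Jordan form J above.

J = [[0, 1], [0, 0]]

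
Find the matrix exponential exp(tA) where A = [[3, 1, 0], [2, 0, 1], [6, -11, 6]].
A has Jordan form J = [[3, 1, 0], [0, 3, 1], [0, 0, 3]] with A = PJP^{-1}, so e^{tA} = P e^{tJ} P^{-1}.

For a Jordan block J_k(λ), e^{tJ_k(λ)} = e^{λt} · (I + tN + t^2 N^2/2! + ... + t^{k-1} N^{k-1}/(k-1)!) where N is the nilpotent superdiagonal part.

Assembling the blocks and conjugating back gives the entries of e^{tA} as shown above.

e^{tA} = [[(t^2 + 1)*e^{3*t}, t*(2 - 3*t)*e^{3*t}/2, t^2*e^{3*t}/2], [2*t*e^{3*t}, (1 - 3*t)*e^{3*t}, t*e^{3*t}], [2*t*(3 - t)*e^{3*t}, t*(3*t - 11)*e^{3*t}, (-t^2 + 3*t + 1)*e^{3*t}]]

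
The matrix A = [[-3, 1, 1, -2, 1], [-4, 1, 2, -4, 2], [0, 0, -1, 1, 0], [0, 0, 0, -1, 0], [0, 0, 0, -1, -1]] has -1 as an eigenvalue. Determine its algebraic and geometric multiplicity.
algebraic multiplicity 5, geometric multiplicity 3

The characteristic polynomial is (x + 1)^5, so the factor x + 1 appears with exponent 5: the algebraic multiplicity is 5.

rank(A + I) = 2, so the eigenspace has dimension 5 - 2 = 3: the geometric multiplicity is 3.

Since 3 < 5, A is not diagonalizable.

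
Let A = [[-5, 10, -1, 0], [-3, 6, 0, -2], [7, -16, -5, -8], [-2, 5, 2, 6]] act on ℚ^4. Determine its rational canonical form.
The invariant factors of A (the non-unit diagonal entries of the Smith normal form of xI - A over ℚ[x]) are (x - 2)(x^3 + 4x - 2), each dividing the next. The characteristic polynomial is their product, (x - 2)(x^3 + 4x - 2).

The rational canonical form is the block-diagonal matrix of companion matrices C(f_i):
R = [[0, 0, 0, -4], [1, 0, 0, 10], [0, 1, 0, -4], [0, 0, 1, 2]].

Note the characteristic polynomial does not split into linear factors over ℚ, so A has no Jordan form over ℚ; the rational canonical form exists over any field.

R = [[0, 0, 0, -4], [1, 0, 0, 10], [0, 1, 0, -4], [0, 0, 1, 2]]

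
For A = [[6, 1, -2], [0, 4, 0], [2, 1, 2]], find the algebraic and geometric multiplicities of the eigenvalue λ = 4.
algebraic multiplicity 3, geometric multiplicity 2

The characteristic polynomial is (x - 4)^3, so the factor x - 4 appears with exponent 3: the algebraic multiplicity is 3.

rank(A - 4I) = 1, so the eigenspace has dimension 3 - 1 = 2: the geometric multiplicity is 2.

Since 2 < 3, A is not diagonalizable.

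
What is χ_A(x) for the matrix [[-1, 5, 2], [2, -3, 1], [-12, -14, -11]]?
xI - A = [[x + 1, -5, -2], [-2, x + 3, -1], [12, 14, x + 11]].

Expanding det(xI - A) along the first row:
det(xI - A) = + (x + 1)·det([[x + 3, -1], [14, x + 11]]) - (-5)·det([[-2, -1], [12, x + 11]]) + (-2)·det([[-2, x + 3], [12, 14]]).

Evaluating gives χ_A(x) = x^3 + 15x^2 + 75x + 125 = (x + 5)^3.

χ_A(x) = (x + 5)^3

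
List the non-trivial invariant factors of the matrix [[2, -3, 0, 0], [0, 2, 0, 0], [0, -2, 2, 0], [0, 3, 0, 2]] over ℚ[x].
The Jordan structure of A has elementary divisors (x - 2)^2, (x - 2), (x - 2). Arranging the block sizes at each eigenvalue in decreasing order and taking row products gives the invariant factors.

Invariant factors (smallest first, each dividing the next): x - 2, x - 2, (x - 2)^2.

Check: the last factor (x - 2)^2 is the minimal polynomial, and the product (x - 2)^4 is the characteristic polynomial.

x - 2, x - 2, (x - 2)^2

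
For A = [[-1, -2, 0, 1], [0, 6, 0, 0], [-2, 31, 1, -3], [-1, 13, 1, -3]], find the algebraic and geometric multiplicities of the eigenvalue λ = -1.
The characteristic polynomial is (x - 6)(x + 1)^3, so the factor x + 1 appears with exponent 3: the algebraic multiplicity is 3.

rank(A + I) = 3, so the eigenspace has dimension 4 - 3 = 1: the geometric multiplicity is 1.

Since 1 < 3, A is not diagonalizable.

algebraic multiplicity 3, geometric multiplicity 1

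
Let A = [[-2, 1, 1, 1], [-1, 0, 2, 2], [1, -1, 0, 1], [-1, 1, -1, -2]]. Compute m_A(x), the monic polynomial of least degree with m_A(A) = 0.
The characteristic polynomial factors as (x + 1)^4. The minimal polynomial is ∏(x - λ)^{k_λ} where k_λ is the size of the largest Jordan block at λ.

For λ = -1: rank(A + I) = 2, and the largest Jordan block has size 3 (the smallest k with rank((A + I)^k) = rank((A + I)^(k+1))).

So m_A(x) = (x + 1)^3.

m_A(x) = (x + 1)^3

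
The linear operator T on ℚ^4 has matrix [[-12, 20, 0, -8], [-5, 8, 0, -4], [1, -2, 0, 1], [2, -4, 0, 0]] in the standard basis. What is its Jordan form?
The characteristic polynomial is det(xI - A) = x^2(x + 2)^2, so the eigenvalues are -2 (algebraic multiplicity 2), 0 (algebraic multiplicity 2).

For λ = -2: rank(A + 2I) = 3, rank((A + 2I)^2) = 2. The eigenspace has dimension 4 - 3 = 1, so there is 1 Jordan block; the rank sequence gives block sizes [2].

For λ = 0: rank(A) = 3, rank(A^2) = 2. The eigenspace has dimension 4 - 3 = 1, so there is 1 Jordan block; the rank sequence gives block sizes [2].

Assembling the blocks gives the Jordan form J above.

J = [[-2, 1, 0, 0], [0, -2, 0, 0], [0, 0, 0, 1], [0, 0, 0, 0]]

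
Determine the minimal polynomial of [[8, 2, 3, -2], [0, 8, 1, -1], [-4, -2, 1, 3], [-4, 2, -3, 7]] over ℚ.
m_A(x) = (x - 6)^3

The characteristic polynomial factors as (x - 6)^4. The minimal polynomial is ∏(x - λ)^{k_λ} where k_λ is the size of the largest Jordan block at λ.

For λ = 6: rank(A - 6I) = 2, and the largest Jordan block has size 3 (the smallest k with rank((A - 6I)^k) = rank((A - 6I)^(k+1))).

So m_A(x) = (x - 6)^3.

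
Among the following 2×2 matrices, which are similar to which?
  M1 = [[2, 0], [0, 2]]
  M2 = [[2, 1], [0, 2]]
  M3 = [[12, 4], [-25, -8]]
2 classes: {M1}, {M2, M3}

Characteristic polynomials: χ_{M1} = (x - 2)^2, χ_{M2} = (x - 2)^2, χ_{M3} = (x - 2)^2.

{M1}: invariant factors x - 2, x - 2.

{M2, M3}: invariant factors (x - 2)^2.

Matrices are similar if and only if their invariant-factor lists agree; the partition into similarity classes is {M1}, {M2, M3}.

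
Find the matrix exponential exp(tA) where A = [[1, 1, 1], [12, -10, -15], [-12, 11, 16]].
e^{tA} = [[e^{t}, t*e^{t}, t*e^{t}], [3*(e^{4*t} - 1)*e^{t}, (-3*t - 2*e^{4*t} + 3)*e^{t}, 3*(-t - e^{4*t} + 1)*e^{t}], [3*(1 - e^{4*t})*e^{t}, (3*t + 2*e^{4*t} - 2)*e^{t}, (3*t + 3*e^{4*t} - 2)*e^{t}]]

A has Jordan form J = [[1, 1, 0], [0, 1, 0], [0, 0, 5]] with A = PJP^{-1}, so e^{tA} = P e^{tJ} P^{-1}.

For a Jordan block J_k(λ), e^{tJ_k(λ)} = e^{λt} · (I + tN + t^2 N^2/2! + ... + t^{k-1} N^{k-1}/(k-1)!) where N is the nilpotent superdiagonal part.

Assembling the blocks and conjugating back gives the entries of e^{tA} as shown above.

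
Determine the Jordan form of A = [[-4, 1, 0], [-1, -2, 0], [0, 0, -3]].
J = [[-3, 1, 0], [0, -3, 0], [0, 0, -3]]

The characteristic polynomial is det(xI - A) = (x + 3)^3, so the eigenvalues are -3 (algebraic multiplicity 3).

For λ = -3: rank(A + 3I) = 1, rank((A + 3I)^2) = 0. The eigenspace has dimension 3 - 1 = 2, so there are 2 Jordan blocks; the rank sequence gives block sizes [2, 1].

Assembling the blocks gives the Jordan form J above.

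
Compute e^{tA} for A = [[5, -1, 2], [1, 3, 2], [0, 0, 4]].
A has Jordan form J = [[4, 1, 0], [0, 4, 0], [0, 0, 4]] with A = PJP^{-1}, so e^{tA} = P e^{tJ} P^{-1}.

For a Jordan block J_k(λ), e^{tJ_k(λ)} = e^{λt} · (I + tN + t^2 N^2/2! + ... + t^{k-1} N^{k-1}/(k-1)!) where N is the nilpotent superdiagonal part.

Assembling the blocks and conjugating back gives the entries of e^{tA} as shown above.

e^{tA} = [[(t + 1)*e^{4*t}, -t*e^{4*t}, 2*t*e^{4*t}], [t*e^{4*t}, (1 - t)*e^{4*t}, 2*t*e^{4*t}], [0, 0, e^{4*t}]]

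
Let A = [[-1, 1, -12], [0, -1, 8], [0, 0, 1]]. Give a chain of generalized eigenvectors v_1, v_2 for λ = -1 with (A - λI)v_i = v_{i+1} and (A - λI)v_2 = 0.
v_1 = [[1, 1, 0]]^T, v_2 = [[1, 0, 0]]^T

We seek v_1 ∈ ker((A + I)^2) \ ker(A + I), then set v_{i+1} = (A + I) v_i.

One such chain is v_1 = [[1, 1, 0]]^T, v_2 = [[1, 0, 0]]^T. Check: (A + I) v_2 = [[0, 0, 0]]^T = 0.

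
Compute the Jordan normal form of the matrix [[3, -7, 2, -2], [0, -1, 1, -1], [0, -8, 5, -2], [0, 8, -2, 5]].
The characteristic polynomial is det(xI - A) = (x - 3)^4, so the eigenvalues are 3 (algebraic multiplicity 4).

For λ = 3: rank(A - 3I) = 2, rank((A - 3I)^2) = 1, rank((A - 3I)^3) = 0. The eigenspace has dimension 4 - 2 = 2, so there are 2 Jordan blocks; the rank sequence gives block sizes [3, 1].

Assembling the blocks gives the Jordan form J above.

J = [[3, 1, 0, 0], [0, 3, 1, 0], [0, 0, 3, 0], [0, 0, 0, 3]]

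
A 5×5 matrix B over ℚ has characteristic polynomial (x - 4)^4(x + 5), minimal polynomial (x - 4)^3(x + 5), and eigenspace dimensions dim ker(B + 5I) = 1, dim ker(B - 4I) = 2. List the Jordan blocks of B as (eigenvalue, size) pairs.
Jordan blocks: (-5, 1), (4, 3), (4, 1)

λ = -5: algebraic multiplicity 1 (exponent in χ_B), largest block size 1 (exponent in m_B), 1 block (geometric multiplicity). This forces block sizes [1].
λ = 4: algebraic multiplicity 4 (exponent in χ_B), largest block size 3 (exponent in m_B), 2 blocks (geometric multiplicity). These force block sizes [3, 1].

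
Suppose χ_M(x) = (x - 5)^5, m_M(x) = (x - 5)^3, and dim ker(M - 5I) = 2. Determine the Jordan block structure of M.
Jordan blocks: (5, 3), (5, 2)

λ = 5: algebraic multiplicity 5 (exponent in χ_M), largest block size 3 (exponent in m_M), 2 blocks (geometric multiplicity). These force block sizes [3, 2].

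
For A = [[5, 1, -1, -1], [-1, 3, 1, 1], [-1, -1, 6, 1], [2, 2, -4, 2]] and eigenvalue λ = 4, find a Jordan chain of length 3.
We seek v_1 ∈ ker((A - 4I)^3) \ ker((A - 4I)^2), then set v_{i+1} = (A - 4I) v_i.

One such chain is v_1 = [[0, -1, 1, -2]]^T, v_2 = [[0, 0, 1, -2]]^T, v_3 = [[1, -1, 0, 0]]^T. Check: (A - 4I) v_3 = [[0, 0, 0, 0]]^T = 0.

v_1 = [[0, -1, 1, -2]]^T, v_2 = [[0, 0, 1, -2]]^T, v_3 = [[1, -1, 0, 0]]^T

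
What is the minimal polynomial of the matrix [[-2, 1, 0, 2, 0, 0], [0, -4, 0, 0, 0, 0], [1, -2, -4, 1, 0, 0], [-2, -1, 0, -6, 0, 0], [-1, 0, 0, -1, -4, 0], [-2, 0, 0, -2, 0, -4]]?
The characteristic polynomial factors as (x + 4)^6. The minimal polynomial is ∏(x - λ)^{k_λ} where k_λ is the size of the largest Jordan block at λ.

For λ = -4: rank(A + 4I) = 2, and the largest Jordan block has size 2 (the smallest k with rank((A + 4I)^k) = rank((A + 4I)^(k+1))).

So m_A(x) = (x + 4)^2.

m_A(x) = (x + 4)^2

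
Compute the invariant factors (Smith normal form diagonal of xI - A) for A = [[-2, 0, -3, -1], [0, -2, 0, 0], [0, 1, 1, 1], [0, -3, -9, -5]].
The Jordan structure of A has elementary divisors (x + 2)^2, (x + 2)^2. Arranging the block sizes at each eigenvalue in decreasing order and taking row products gives the invariant factors.

Invariant factors (smallest first, each dividing the next): (x + 2)^2, (x + 2)^2.

Check: the last factor (x + 2)^2 is the minimal polynomial, and the product (x + 2)^4 is the characteristic polynomial.

(x + 2)^2, (x + 2)^2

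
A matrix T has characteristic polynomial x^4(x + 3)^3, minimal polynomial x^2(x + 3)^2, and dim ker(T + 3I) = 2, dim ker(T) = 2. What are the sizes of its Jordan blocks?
λ = -3: algebraic multiplicity 3 (exponent in χ_T), largest block size 2 (exponent in m_T), 2 blocks (geometric multiplicity). These force block sizes [2, 1].
λ = 0: algebraic multiplicity 4 (exponent in χ_T), largest block size 2 (exponent in m_T), 2 blocks (geometric multiplicity). These force block sizes [2, 2].

Jordan blocks: (-3, 2), (-3, 1), (0, 2), (0, 2)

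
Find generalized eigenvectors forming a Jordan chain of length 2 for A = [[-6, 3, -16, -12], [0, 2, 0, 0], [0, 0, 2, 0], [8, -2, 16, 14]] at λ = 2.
We seek v_1 ∈ ker((A - 2I)^2) \ ker(A - 2I), then set v_{i+1} = (A - 2I) v_i.

One such chain is v_1 = [[0, 1, 0, 0]]^T, v_2 = [[3, 0, 0, -2]]^T. Check: (A - 2I) v_2 = [[0, 0, 0, 0]]^T = 0.

v_1 = [[0, 1, 0, 0]]^T, v_2 = [[3, 0, 0, -2]]^T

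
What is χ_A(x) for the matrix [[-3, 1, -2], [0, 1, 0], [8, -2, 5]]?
xI - A = [[x + 3, -1, 2], [0, x - 1, 0], [-8, 2, x - 5]].

Expanding det(xI - A) along the first row:
det(xI - A) = + (x + 3)·det([[x - 1, 0], [2, x - 5]]) - (-1)·det([[0, 0], [-8, x - 5]]) + (2)·det([[0, x - 1], [-8, 2]]).

Evaluating gives χ_A(x) = x^3 - 3x^2 + 3x - 1 = (x - 1)^3.

χ_A(x) = (x - 1)^3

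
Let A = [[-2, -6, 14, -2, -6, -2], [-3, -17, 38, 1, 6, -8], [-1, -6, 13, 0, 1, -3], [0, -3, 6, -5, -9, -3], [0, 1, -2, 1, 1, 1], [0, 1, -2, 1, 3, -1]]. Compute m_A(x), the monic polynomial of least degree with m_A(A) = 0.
The characteristic polynomial factors as (x + 1)(x + 2)^5. The minimal polynomial is ∏(x - λ)^{k_λ} where k_λ is the size of the largest Jordan block at λ.

For λ = -2: rank(A + 2I) = 3, and the largest Jordan block has size 3 (the smallest k with rank((A + 2I)^k) = rank((A + 2I)^(k+1))).
For λ = -1: rank(A + I) = 5, and the largest Jordan block has size 1 (the smallest k with rank((A + I)^k) = rank((A + I)^(k+1))).

So m_A(x) = (x + 1)(x + 2)^3.

m_A(x) = (x + 1)(x + 2)^3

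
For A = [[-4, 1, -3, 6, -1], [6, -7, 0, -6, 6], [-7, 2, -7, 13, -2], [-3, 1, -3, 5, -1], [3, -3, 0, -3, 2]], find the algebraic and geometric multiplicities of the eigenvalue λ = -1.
algebraic multiplicity 3, geometric multiplicity 2

The characteristic polynomial is (x + 1)^3(x + 4)^2, so the factor x + 1 appears with exponent 3: the algebraic multiplicity is 3.

rank(A + I) = 3, so the eigenspace has dimension 5 - 3 = 2: the geometric multiplicity is 2.

Since 2 < 3, A is not diagonalizable.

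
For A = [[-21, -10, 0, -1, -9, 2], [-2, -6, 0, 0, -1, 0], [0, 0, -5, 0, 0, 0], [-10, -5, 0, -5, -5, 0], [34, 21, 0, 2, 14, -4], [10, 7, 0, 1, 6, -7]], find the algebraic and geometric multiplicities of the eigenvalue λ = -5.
algebraic multiplicity 6, geometric multiplicity 4

The characteristic polynomial is (x + 5)^6, so the factor x + 5 appears with exponent 6: the algebraic multiplicity is 6.

rank(A + 5I) = 2, so the eigenspace has dimension 6 - 2 = 4: the geometric multiplicity is 4.

Since 4 < 6, A is not diagonalizable.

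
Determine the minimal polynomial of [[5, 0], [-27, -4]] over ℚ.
The characteristic polynomial factors as (x - 5)(x + 4). The minimal polynomial is ∏(x - λ)^{k_λ} where k_λ is the size of the largest Jordan block at λ.

For λ = -4: rank(A + 4I) = 1, and the largest Jordan block has size 1 (the smallest k with rank((A + 4I)^k) = rank((A + 4I)^(k+1))).
For λ = 5: rank(A - 5I) = 1, and the largest Jordan block has size 1 (the smallest k with rank((A - 5I)^k) = rank((A - 5I)^(k+1))).

So m_A(x) = (x - 5)(x + 4).

m_A(x) = (x - 5)(x + 4)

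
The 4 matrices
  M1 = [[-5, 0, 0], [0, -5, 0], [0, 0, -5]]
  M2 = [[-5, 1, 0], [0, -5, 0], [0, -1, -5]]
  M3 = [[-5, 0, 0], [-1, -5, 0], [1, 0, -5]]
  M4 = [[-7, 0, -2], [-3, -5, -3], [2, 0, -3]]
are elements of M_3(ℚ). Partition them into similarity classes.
Characteristic polynomials: χ_{M1} = (x + 5)^3, χ_{M2} = (x + 5)^3, χ_{M3} = (x + 5)^3, χ_{M4} = (x + 5)^3.

{M1}: invariant factors x + 5, x + 5, x + 5.

{M2, M3, M4}: invariant factors x + 5, (x + 5)^2.

Matrices are similar if and only if their invariant-factor lists agree; the partition into similarity classes is {M1}, {M2, M3, M4}.

2 classes: {M1}, {M2, M3, M4}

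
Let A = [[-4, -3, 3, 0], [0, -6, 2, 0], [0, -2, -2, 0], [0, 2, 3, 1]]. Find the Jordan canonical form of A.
J = [[-4, 1, 0, 0], [0, -4, 0, 0], [0, 0, -4, 0], [0, 0, 0, 1]]

The characteristic polynomial is det(xI - A) = (x - 1)(x + 4)^3, so the eigenvalues are -4 (algebraic multiplicity 3), 1 (algebraic multiplicity 1).

For λ = -4: rank(A + 4I) = 2, rank((A + 4I)^2) = 1. The eigenspace has dimension 4 - 2 = 2, so there are 2 Jordan blocks; the rank sequence gives block sizes [2, 1].

For λ = 1: algebraic multiplicity 1 gives one 1×1 block.

Assembling the blocks gives the Jordan form J above.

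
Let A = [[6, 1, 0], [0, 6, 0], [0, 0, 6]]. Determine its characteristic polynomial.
xI - A = [[x - 6, -1, 0], [0, x - 6, 0], [0, 0, x - 6]].

Expanding det(xI - A) along the first row:
det(xI - A) = + (x - 6)·det([[x - 6, 0], [0, x - 6]]) - (-1)·det([[0, 0], [0, x - 6]]) + (0)·det([[0, x - 6], [0, 0]]).

Evaluating gives χ_A(x) = x^3 - 18x^2 + 108x - 216 = (x - 6)^3.

χ_A(x) = (x - 6)^3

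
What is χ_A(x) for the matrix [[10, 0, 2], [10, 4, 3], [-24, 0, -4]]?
xI - A = [[x - 10, 0, -2], [-10, x - 4, -3], [24, 0, x + 4]].

Expanding det(xI - A) along the first row:
det(xI - A) = + (x - 10)·det([[x - 4, -3], [0, x + 4]]) - (0)·det([[-10, -3], [24, x + 4]]) + (-2)·det([[-10, x - 4], [24, 0]]).

Evaluating gives χ_A(x) = x^3 - 10x^2 + 32x - 32 = (x - 4)^2(x - 2).

χ_A(x) = (x - 4)^2(x - 2)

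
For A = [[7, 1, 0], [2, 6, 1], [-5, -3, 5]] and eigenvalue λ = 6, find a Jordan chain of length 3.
We seek v_1 ∈ ker((A - 6I)^3) \ ker((A - 6I)^2), then set v_{i+1} = (A - 6I) v_i.

One such chain is v_1 = [[0, 0, 1]]^T, v_2 = [[0, 1, -1]]^T, v_3 = [[1, -1, -2]]^T. Check: (A - 6I) v_3 = [[0, 0, 0]]^T = 0.

v_1 = [[0, 0, 1]]^T, v_2 = [[0, 1, -1]]^T, v_3 = [[1, -1, -2]]^T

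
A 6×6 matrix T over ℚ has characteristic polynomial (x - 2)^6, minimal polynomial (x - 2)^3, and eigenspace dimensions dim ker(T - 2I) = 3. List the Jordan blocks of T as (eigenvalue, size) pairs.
λ = 2: algebraic multiplicity 6 (exponent in χ_T), largest block size 3 (exponent in m_T), 3 blocks (geometric multiplicity). These force block sizes [3, 2, 1].

Jordan blocks: (2, 3), (2, 2), (2, 1)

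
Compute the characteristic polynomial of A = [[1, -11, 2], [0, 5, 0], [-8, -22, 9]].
χ_A(x) = (x - 5)^3

xI - A = [[x - 1, 11, -2], [0, x - 5, 0], [8, 22, x - 9]].

Expanding det(xI - A) along the first row:
det(xI - A) = + (x - 1)·det([[x - 5, 0], [22, x - 9]]) - (11)·det([[0, 0], [8, x - 9]]) + (-2)·det([[0, x - 5], [8, 22]]).

Evaluating gives χ_A(x) = x^3 - 15x^2 + 75x - 125 = (x - 5)^3.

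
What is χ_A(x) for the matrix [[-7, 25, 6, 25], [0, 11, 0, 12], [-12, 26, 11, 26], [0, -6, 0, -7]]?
χ_A(x) = (x - 5)^2(x + 1)^2

xI - A = [[x + 7, -25, -6, -25], [0, x - 11, 0, -12], [12, -26, x - 11, -26], [0, 6, 0, x + 7]].

Expanding det(xI - A) along the first row:
det(xI - A) = + (x + 7)·det([[x - 11, 0, -12], [-26, x - 11, -26], [6, 0, x + 7]]) - (-25)·det([[0, 0, -12], [12, x - 11, -26], [0, 0, x + 7]]) + (-6)·det([[0, x - 11, -12], [12, -26, -26], [0, 6, x + 7]]) - (-25)·det([[0, x - 11, 0], [12, -26, x - 11], [0, 6, 0]]).

Evaluating gives χ_A(x) = x^4 - 8x^3 + 6x^2 + 40x + 25 = (x - 5)^2(x + 1)^2.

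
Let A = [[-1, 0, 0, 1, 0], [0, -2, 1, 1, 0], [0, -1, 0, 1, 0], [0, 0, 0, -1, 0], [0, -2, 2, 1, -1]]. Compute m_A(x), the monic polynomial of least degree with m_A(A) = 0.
m_A(x) = (x + 1)^2

The characteristic polynomial factors as (x + 1)^5. The minimal polynomial is ∏(x - λ)^{k_λ} where k_λ is the size of the largest Jordan block at λ.

For λ = -1: rank(A + I) = 2, and the largest Jordan block has size 2 (the smallest k with rank((A + I)^k) = rank((A + I)^(k+1))).

So m_A(x) = (x + 1)^2.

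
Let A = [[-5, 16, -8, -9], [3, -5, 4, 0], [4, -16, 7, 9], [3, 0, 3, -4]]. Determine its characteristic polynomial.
χ_A(x) = (x + 1)^3(x + 4)

xI - A = [[x + 5, -16, 8, 9], [-3, x + 5, -4, 0], [-4, 16, x - 7, -9], [-3, 0, -3, x + 4]].

Expanding det(xI - A) along the first row:
det(xI - A) = + (x + 5)·det([[x + 5, -4, 0], [16, x - 7, -9], [0, -3, x + 4]]) - (-16)·det([[-3, -4, 0], [-4, x - 7, -9], [-3, -3, x + 4]]) + (8)·det([[-3, x + 5, 0], [-4, 16, -9], [-3, 0, x + 4]]) - (9)·det([[-3, x + 5, -4], [-4, 16, x - 7], [-3, 0, -3]]).

Evaluating gives χ_A(x) = x^4 + 7x^3 + 15x^2 + 13x + 4 = (x + 1)^3(x + 4).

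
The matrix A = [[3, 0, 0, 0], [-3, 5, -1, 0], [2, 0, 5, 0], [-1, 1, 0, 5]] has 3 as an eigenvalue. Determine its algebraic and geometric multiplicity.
The characteristic polynomial is (x - 5)^3(x - 3), so the factor x - 3 appears with exponent 1: the algebraic multiplicity is 1.

rank(A - 3I) = 3, so the eigenspace has dimension 4 - 3 = 1: the geometric multiplicity is 1.

algebraic multiplicity 1, geometric multiplicity 1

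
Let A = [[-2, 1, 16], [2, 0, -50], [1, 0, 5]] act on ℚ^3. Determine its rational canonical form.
The invariant factors of A (the non-unit diagonal entries of the Smith normal form of xI - A over ℚ[x]) are (x - 6)(x - 2)(x + 5), each dividing the next. The characteristic polynomial is their product, (x - 6)(x - 2)(x + 5).

The rational canonical form is the block-diagonal matrix of companion matrices C(f_i):
R = [[0, 0, -60], [1, 0, 28], [0, 1, 3]].

R = [[0, 0, -60], [1, 0, 28], [0, 1, 3]]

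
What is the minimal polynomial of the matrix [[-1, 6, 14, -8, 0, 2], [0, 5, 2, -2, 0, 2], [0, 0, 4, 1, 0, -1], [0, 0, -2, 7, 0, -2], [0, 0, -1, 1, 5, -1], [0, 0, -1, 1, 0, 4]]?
The characteristic polynomial factors as (x - 5)^5(x + 1). The minimal polynomial is ∏(x - λ)^{k_λ} where k_λ is the size of the largest Jordan block at λ.

For λ = -1: rank(A + I) = 5, and the largest Jordan block has size 1 (the smallest k with rank((A + I)^k) = rank((A + I)^(k+1))).
For λ = 5: rank(A - 5I) = 2, and the largest Jordan block has size 2 (the smallest k with rank((A - 5I)^k) = rank((A - 5I)^(k+1))).

So m_A(x) = (x - 5)^2(x + 1).

m_A(x) = (x - 5)^2(x + 1)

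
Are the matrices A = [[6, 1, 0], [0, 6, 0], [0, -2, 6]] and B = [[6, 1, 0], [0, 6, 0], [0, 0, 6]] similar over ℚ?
Two matrices over a field are similar if and only if they have the same invariant factors.

Both A and B have characteristic polynomial (x - 6)^3 and minimal polynomial (x - 6)^2. Computing further, both have invariant factors x - 6, (x - 6)^2. Hence A and B are similar.

Yes.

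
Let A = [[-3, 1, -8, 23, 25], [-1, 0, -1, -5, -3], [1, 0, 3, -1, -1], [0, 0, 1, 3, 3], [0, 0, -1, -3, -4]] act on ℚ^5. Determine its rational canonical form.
The invariant factors of A (the non-unit diagonal entries of the Smith normal form of xI - A over ℚ[x]) are (x - 2)(x + 3)(x^3 + 3x - 2), each dividing the next. The characteristic polynomial is their product, (x - 2)(x + 3)(x^3 + 3x - 2).

The rational canonical form is the block-diagonal matrix of companion matrices C(f_i):
R = [[0, 0, 0, 0, -12], [1, 0, 0, 0, 20], [0, 1, 0, 0, -1], [0, 0, 1, 0, 3], [0, 0, 0, 1, -1]].

Note the characteristic polynomial does not split into linear factors over ℚ, so A has no Jordan form over ℚ; the rational canonical form exists over any field.

R = [[0, 0, 0, 0, -12], [1, 0, 0, 0, 20], [0, 1, 0, 0, -1], [0, 0, 1, 0, 3], [0, 0, 0, 1, -1]]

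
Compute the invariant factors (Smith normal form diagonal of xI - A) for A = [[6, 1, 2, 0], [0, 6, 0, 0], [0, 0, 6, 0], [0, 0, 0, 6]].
The Jordan structure of A has elementary divisors (x - 6)^2, (x - 6), (x - 6). Arranging the block sizes at each eigenvalue in decreasing order and taking row products gives the invariant factors.

Invariant factors (smallest first, each dividing the next): x - 6, x - 6, (x - 6)^2.

Check: the last factor (x - 6)^2 is the minimal polynomial, and the product (x - 6)^4 is the characteristic polynomial.

x - 6, x - 6, (x - 6)^2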